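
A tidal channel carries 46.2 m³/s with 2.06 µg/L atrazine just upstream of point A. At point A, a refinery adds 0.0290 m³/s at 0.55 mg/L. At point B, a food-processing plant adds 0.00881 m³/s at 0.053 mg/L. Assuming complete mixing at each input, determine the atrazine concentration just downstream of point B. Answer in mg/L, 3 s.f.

2.06 µg/L = 0.00206 mg/L.
After input A: C = (46.2·0.00206 + 0.029·0.55) / 46.23 = 0.002404 mg/L.
After input B: C = (46.23·0.002404 + 0.00881·0.053) / 46.24 = 0.002413 mg/L.

0.00241 mg/L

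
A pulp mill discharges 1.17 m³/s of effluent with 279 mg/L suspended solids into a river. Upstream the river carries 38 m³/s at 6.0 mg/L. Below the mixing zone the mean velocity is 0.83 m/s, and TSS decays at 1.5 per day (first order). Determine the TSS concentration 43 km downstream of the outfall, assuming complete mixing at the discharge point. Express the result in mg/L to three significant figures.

After complete mixing, C₀ = (1.17·279 + 38·6) / 39.17 = 14.15 mg/L.
Travel time t = 4.3e+04 m / 0.83 m/s = 5.181e+04 s = 0.5996 d.
C = 14.15·exp(−1.5·0.5996) = 14.15·0.4068 = 5.758 mg/L.

5.76 mg/L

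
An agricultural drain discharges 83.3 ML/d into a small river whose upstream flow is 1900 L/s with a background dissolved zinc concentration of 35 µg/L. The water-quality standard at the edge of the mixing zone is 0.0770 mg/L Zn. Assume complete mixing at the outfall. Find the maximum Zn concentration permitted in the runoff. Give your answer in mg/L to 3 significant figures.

0.160 mg/L

83.3 ML/d = 0.9641 m³/s.
1900 L/s = 1.9 m³/s.
35 µg/L = 0.035 mg/L.
Mass balance: 0.077·2.864 = 0.9641·Cₑ + 1.9·0.035.
Cₑ = (0.2205 − 0.0665) / 0.9641 = 0.1598 mg/L.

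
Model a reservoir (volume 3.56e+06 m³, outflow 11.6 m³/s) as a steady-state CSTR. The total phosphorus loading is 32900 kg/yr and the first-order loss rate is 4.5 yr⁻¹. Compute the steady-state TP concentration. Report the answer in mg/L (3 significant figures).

Outflow Q = 11.6 m³/s × 3.156e+07 s/yr = 3.661e+08 m³/yr.
Steady-state CSTR mass balance: W = Q·C + k·V·C, so C = W/(Q + kV).
Q + kV = 3.661e+08 + 4.5·3.56e+06 = 3.821e+08 m³/yr.
C = 32900/3.821e+08 = 8.611e-05 kg/m³ = 0.08611 mg/L.

0.0861 mg/L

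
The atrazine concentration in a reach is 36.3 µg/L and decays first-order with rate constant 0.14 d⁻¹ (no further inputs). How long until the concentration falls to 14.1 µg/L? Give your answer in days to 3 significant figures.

t = ln(C₀/C)/k = ln(36.3/14.1)/0.14 = 0.9456/0.14 = 6.755 d.

6.75 d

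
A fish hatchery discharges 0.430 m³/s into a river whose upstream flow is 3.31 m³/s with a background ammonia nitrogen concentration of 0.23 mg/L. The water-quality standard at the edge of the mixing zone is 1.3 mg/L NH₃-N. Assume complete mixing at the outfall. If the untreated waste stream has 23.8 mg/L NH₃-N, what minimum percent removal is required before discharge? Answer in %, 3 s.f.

59.9 %

Mass balance: 1.3·3.74 = 0.43·Cₑ + 3.31·0.23.
Cₑ = (4.862 − 0.7613) / 0.43 = 9.537 mg/L.
Required removal = 1 − 9.537/23.8 = 59.93 %.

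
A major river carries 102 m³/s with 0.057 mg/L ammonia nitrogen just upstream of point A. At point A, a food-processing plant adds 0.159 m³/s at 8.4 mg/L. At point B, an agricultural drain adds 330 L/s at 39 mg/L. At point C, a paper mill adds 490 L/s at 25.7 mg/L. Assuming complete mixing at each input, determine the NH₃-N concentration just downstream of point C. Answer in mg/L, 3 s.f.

0.317 mg/L

After input A: C = (102·0.057 + 0.159·8.4) / 102.2 = 0.06999 mg/L.
330 L/s = 0.33 m³/s.
After input B: C = (102.2·0.06999 + 0.33·39) / 102.5 = 0.1953 mg/L.
490 L/s = 0.49 m³/s.
After input C: C = (102.5·0.1953 + 0.49·25.7) / 103 = 0.3167 mg/L.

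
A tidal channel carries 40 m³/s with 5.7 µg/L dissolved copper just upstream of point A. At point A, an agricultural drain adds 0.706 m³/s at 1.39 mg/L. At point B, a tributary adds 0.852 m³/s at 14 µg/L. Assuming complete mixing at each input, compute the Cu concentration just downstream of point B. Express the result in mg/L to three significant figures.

0.0294 mg/L

5.7 µg/L = 0.0057 mg/L.
After input A: C = (40·0.0057 + 0.706·1.39) / 40.71 = 0.02971 mg/L.
14 µg/L = 0.014 mg/L.
After input B: C = (40.71·0.02971 + 0.852·0.014) / 41.56 = 0.02939 mg/L.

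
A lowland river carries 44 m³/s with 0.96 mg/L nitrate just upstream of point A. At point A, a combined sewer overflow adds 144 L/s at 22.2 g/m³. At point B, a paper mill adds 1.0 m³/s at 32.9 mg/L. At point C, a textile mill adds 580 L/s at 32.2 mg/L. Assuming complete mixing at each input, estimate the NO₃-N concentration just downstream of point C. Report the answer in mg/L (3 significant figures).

144 L/s = 0.144 m³/s.
After input A: C = (44·0.96 + 0.144·22.2) / 44.14 = 1.029 mg/L.
After input B: C = (44.14·1.029 + 1·32.9) / 45.14 = 1.735 mg/L.
580 L/s = 0.58 m³/s.
After input C: C = (45.14·1.735 + 0.58·32.2) / 45.72 = 2.122 mg/L.

2.12 mg/L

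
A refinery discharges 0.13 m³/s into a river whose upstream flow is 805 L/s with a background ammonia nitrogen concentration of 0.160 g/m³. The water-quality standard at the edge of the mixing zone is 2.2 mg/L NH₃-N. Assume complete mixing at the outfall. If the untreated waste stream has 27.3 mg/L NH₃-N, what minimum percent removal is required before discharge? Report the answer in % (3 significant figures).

45.7 %

805 L/s = 0.805 m³/s.
Mass balance: 2.2·0.935 = 0.13·Cₑ + 0.805·0.16.
Cₑ = (2.057 − 0.1288) / 0.13 = 14.83 mg/L.
Required removal = 1 − 14.83/27.3 = 45.67 %.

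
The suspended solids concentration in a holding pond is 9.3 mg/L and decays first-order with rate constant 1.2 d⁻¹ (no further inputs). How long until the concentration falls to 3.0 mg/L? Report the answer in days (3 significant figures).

t = ln(C₀/C)/k = ln(9.3/3.0)/1.2 = 1.131/1.2 = 0.9428 d.

0.943 d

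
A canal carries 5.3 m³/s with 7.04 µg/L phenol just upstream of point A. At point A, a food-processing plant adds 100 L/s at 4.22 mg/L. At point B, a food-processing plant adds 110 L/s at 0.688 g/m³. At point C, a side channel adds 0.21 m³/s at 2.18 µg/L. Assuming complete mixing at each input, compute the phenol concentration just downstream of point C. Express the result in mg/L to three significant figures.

7.04 µg/L = 0.00704 mg/L.
100 L/s = 0.1 m³/s.
After input A: C = (5.3·0.00704 + 0.1·4.22) / 5.4 = 0.08506 mg/L.
110 L/s = 0.11 m³/s.
After input B: C = (5.4·0.08506 + 0.11·0.688) / 5.51 = 0.09709 mg/L.
2.18 µg/L = 0.00218 mg/L.
After input C: C = (5.51·0.09709 + 0.21·0.00218) / 5.72 = 0.09361 mg/L.

0.0936 mg/L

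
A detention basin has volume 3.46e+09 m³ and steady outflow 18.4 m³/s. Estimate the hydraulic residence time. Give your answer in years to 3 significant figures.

5.96 yr

Q = 18.4 m³/s × 3.156e+07 s/yr = 5.807e+08 m³/yr.
Hydraulic residence time τ = V/Q = 3.46e+09/5.807e+08 = 5.959 yr.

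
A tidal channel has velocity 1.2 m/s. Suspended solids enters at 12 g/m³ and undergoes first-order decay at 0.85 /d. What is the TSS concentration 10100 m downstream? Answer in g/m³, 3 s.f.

Travel time t = 10100 m / 1.2 m/s = 1.01e+04/1.2 = 8417 s = 0.09742 d.
First-order decay: C = 12·exp(−0.85·0.09742) = 12·0.9205 = 11.05 g/m³.

11.0 g/m³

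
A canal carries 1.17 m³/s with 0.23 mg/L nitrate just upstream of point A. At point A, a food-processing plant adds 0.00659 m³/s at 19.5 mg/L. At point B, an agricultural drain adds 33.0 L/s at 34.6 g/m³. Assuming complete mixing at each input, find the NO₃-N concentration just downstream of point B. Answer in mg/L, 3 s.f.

1.27 mg/L

After input A: C = (1.17·0.23 + 0.00659·19.5) / 1.177 = 0.3379 mg/L.
33.0 L/s = 0.033 m³/s.
After input B: C = (1.177·0.3379 + 0.033·34.6) / 1.21 = 1.273 mg/L.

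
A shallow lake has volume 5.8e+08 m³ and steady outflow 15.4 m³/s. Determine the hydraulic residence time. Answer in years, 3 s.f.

1.19 yr

Q = 15.4 m³/s × 3.156e+07 s/yr = 4.86e+08 m³/yr.
Hydraulic residence time τ = V/Q = 5.8e+08/4.86e+08 = 1.193 yr.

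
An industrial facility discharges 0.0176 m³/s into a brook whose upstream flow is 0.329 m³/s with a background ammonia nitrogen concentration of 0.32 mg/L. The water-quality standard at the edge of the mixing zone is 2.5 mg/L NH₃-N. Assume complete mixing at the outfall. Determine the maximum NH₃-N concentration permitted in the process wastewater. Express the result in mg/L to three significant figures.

Mass balance: 2.5·0.3466 = 0.0176·Cₑ + 0.329·0.32.
Cₑ = (0.8665 − 0.1053) / 0.0176 = 43.25 mg/L.

43.3 mg/L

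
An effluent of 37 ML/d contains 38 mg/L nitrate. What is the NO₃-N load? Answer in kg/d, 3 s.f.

1410 kg/d

37 ML/d = 0.4282 m³/s.
Mass flux = Q·C = 0.4282 m³/s × 38 g/m³ = 16.27 g/s.
= 16.27 g/s × 86.4 = 1406 kg/d.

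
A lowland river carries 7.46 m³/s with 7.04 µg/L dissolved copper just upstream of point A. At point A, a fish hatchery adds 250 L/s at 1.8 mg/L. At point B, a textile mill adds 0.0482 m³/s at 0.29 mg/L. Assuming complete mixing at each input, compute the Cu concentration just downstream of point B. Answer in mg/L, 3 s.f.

7.04 µg/L = 0.00704 mg/L.
250 L/s = 0.25 m³/s.
After input A: C = (7.46·0.00704 + 0.25·1.8) / 7.71 = 0.06518 mg/L.
After input B: C = (7.71·0.06518 + 0.0482·0.29) / 7.758 = 0.06657 mg/L.

0.0666 mg/L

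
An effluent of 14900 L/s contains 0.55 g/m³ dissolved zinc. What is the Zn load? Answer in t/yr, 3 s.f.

259 t/yr

14900 L/s = 14.9 m³/s.
Mass flux = Q·C = 14.9 m³/s × 0.55 g/m³ = 8.195 g/s.
= 8.195 g/s × 31.56 = 258.6 t/yr.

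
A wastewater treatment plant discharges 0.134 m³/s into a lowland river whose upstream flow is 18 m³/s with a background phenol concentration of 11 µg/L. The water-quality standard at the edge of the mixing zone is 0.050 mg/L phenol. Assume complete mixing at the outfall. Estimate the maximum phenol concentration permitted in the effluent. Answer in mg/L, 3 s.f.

11 µg/L = 0.011 mg/L.
Mass balance: 0.05·18.13 = 0.134·Cₑ + 18·0.011.
Cₑ = (0.9067 − 0.198) / 0.134 = 5.289 mg/L.

5.29 mg/L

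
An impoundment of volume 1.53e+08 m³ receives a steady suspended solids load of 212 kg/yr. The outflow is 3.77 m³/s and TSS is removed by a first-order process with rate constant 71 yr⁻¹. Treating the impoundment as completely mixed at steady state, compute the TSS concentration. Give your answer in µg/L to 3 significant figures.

0.0193 µg/L

Outflow Q = 3.77 m³/s × 3.156e+07 s/yr = 1.19e+08 m³/yr.
Steady-state CSTR mass balance: W = Q·C + k·V·C, so C = W/(Q + kV).
Q + kV = 1.19e+08 + 71·1.53e+08 = 1.098e+10 m³/yr.
C = 212/1.098e+10 = 1.93e-08 kg/m³ = 1.93e-05 mg/L = 0.0193 µg/L.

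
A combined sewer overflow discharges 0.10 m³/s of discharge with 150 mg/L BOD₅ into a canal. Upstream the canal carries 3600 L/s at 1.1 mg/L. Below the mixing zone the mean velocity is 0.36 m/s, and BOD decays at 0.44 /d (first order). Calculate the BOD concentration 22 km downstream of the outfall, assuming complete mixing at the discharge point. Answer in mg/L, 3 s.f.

3.75 mg/L

3600 L/s = 3.6 m³/s.
After complete mixing, C₀ = (0.1·150 + 3.6·1.1) / 3.7 = 5.124 mg/L.
Travel time t = 2.2e+04 m / 0.36 m/s = 6.111e+04 s = 0.7073 d.
C = 5.124·exp(−0.44·0.7073) = 5.124·0.7326 = 3.754 mg/L.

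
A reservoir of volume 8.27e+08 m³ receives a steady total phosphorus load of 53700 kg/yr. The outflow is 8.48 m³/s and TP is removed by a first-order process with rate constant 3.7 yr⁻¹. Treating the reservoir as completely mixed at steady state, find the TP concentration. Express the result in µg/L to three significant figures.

16.1 µg/L

Outflow Q = 8.48 m³/s × 3.156e+07 s/yr = 2.676e+08 m³/yr.
Steady-state CSTR mass balance: W = Q·C + k·V·C, so C = W/(Q + kV).
Q + kV = 2.676e+08 + 3.7·8.27e+08 = 3.328e+09 m³/yr.
C = 53700/3.328e+09 = 1.614e-05 kg/m³ = 0.01614 mg/L = 16.14 µg/L.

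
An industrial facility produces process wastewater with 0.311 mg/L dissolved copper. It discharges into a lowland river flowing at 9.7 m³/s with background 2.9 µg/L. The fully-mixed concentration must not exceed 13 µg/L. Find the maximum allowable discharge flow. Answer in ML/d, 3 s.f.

28.4 ML/d

2.9 µg/L = 0.0029 mg/L.
13 µg/L = 0.013 mg/L.
Mass balance at complete mixing: C_std·(Q_w + Q_r) = Q_w·C_e + Q_r·C_b.
Rearranging, Q_w = Q_r·(C_std − C_b)/(C_e − C_std) = 9.7·(0.013 − 0.0029) / (0.311 − 0.013) = 0.3288 m³/s.
= 28.4 ML/d.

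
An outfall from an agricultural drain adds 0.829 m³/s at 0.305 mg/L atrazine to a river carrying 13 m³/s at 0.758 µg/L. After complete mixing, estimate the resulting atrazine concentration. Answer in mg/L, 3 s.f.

0.758 µg/L = 0.000758 mg/L.
Conservation of mass across the mixing zone: C = (0.829·0.305 + 13·0.000758) / (0.829 + 13) = 0.2627/13.83 = 0.019 mg/L.

0.0190 mg/L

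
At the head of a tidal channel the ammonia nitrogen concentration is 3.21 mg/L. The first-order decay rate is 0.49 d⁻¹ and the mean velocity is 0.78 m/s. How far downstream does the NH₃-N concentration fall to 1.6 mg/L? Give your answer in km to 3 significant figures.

95.8 km

From C = C₀·e^(−kt), t = ln(C₀/C)/k = ln(3.21/1.6)/0.49 = 0.6963/0.49 = 1.421 d.
Distance = v·t = 0.78 m/s × 1.228e+05 s = 9.576e+04 m = 95.76 km.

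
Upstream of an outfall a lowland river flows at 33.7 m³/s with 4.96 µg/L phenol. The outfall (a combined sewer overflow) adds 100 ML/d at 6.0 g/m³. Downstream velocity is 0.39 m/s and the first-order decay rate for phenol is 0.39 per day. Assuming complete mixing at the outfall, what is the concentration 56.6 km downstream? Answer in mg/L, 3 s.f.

0.106 mg/L

100 ML/d = 1.157 m³/s.
4.96 µg/L = 0.00496 mg/L.
After complete mixing, C₀ = (1.157·6 + 33.7·0.00496) / 34.86 = 0.204 mg/L.
Travel time t = 5.66e+04 m / 0.39 m/s = 1.451e+05 s = 1.68 d.
C = 0.204·exp(−0.39·1.68) = 0.204·0.5194 = 0.106 mg/L.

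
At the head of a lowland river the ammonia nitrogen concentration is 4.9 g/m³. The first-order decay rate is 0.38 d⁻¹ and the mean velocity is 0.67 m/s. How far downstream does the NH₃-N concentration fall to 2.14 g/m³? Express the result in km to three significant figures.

126 km

From C = C₀·e^(−kt), t = ln(C₀/C)/k = ln(4.9/2.14)/0.38 = 0.8284/0.38 = 2.18 d.
Distance = v·t = 0.67 m/s × 1.884e+05 s = 1.262e+05 m = 126.2 km.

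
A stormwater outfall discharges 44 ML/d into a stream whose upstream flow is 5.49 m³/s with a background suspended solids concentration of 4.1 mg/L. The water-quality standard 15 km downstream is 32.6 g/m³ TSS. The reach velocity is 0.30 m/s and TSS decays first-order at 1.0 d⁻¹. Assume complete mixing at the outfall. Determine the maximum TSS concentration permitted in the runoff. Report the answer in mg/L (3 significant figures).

44 ML/d = 0.5093 m³/s.
Travel time to the compliance point: t = 1.5e+04/0.30 = 5e+04 s = 0.5787 d; decay factor exp(−1.0·0.5787) = 0.5606.
So the concentration just after mixing may be at most 32.6/0.5606 = 58.15 mg/L.
Mass balance: 58.15·5.999 = 0.5093·Cₑ + 5.49·4.1.
Cₑ = (348.9 − 22.51) / 0.5093 = 640.8 mg/L.

641 mg/L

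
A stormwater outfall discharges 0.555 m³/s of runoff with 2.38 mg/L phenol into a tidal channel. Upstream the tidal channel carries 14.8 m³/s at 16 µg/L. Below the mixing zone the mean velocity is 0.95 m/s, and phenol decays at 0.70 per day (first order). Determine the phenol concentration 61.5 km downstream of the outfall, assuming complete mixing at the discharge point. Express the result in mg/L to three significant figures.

16 µg/L = 0.016 mg/L.
After complete mixing, C₀ = (0.555·2.38 + 14.8·0.016) / 15.36 = 0.1014 mg/L.
Travel time t = 6.15e+04 m / 0.95 m/s = 6.474e+04 s = 0.7493 d.
C = 0.1014·exp(−0.70·0.7493) = 0.1014·0.5919 = 0.06004 mg/L.

0.0600 mg/L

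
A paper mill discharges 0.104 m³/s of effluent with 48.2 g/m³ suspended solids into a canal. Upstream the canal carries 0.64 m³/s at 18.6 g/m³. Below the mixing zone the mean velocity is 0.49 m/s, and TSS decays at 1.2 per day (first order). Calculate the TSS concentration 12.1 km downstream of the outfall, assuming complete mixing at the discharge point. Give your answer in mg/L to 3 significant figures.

After complete mixing, C₀ = (0.104·48.2 + 0.64·18.6) / 0.744 = 22.74 mg/L.
Travel time t = 1.21e+04 m / 0.49 m/s = 2.469e+04 s = 0.2858 d.
C = 22.74·exp(−1.2·0.2858) = 22.74·0.7097 = 16.14 mg/L.

16.1 mg/L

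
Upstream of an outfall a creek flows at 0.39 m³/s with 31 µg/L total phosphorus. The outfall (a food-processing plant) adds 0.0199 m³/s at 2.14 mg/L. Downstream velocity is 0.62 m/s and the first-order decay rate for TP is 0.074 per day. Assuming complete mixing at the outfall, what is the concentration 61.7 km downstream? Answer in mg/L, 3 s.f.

0.122 mg/L

31 µg/L = 0.031 mg/L.
After complete mixing, C₀ = (0.0199·2.14 + 0.39·0.031) / 0.4099 = 0.1334 mg/L.
Travel time t = 6.17e+04 m / 0.62 m/s = 9.952e+04 s = 1.152 d.
C = 0.1334·exp(−0.074·1.152) = 0.1334·0.9183 = 0.1225 mg/L.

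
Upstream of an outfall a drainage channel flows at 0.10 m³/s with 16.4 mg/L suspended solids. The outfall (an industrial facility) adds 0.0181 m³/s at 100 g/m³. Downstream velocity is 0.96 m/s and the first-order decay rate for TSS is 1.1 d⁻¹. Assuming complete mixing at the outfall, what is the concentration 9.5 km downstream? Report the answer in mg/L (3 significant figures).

After complete mixing, C₀ = (0.0181·100 + 0.1·16.4) / 0.1181 = 29.21 mg/L.
Travel time t = 9500 m / 0.96 m/s = 9896 s = 0.1145 d.
C = 29.21·exp(−1.1·0.1145) = 29.21·0.8816 = 25.75 mg/L.

25.8 mg/L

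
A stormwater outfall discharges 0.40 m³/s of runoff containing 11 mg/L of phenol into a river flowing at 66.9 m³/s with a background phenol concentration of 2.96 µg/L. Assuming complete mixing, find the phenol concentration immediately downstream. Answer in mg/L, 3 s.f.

2.96 µg/L = 0.00296 mg/L.
Flow-weighted mixing gives C = (0.4·11 + 66.9·0.00296) / (0.4 + 66.9) = 4.598/67.3 = 0.06832 mg/L.

0.0683 mg/L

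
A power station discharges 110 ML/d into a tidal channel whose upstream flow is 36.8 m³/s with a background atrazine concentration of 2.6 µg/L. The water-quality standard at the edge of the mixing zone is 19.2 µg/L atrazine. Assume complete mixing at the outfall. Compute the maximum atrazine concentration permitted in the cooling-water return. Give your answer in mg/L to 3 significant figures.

0.499 mg/L

110 ML/d = 1.273 m³/s.
2.6 µg/L = 0.0026 mg/L.
19.2 µg/L = 0.0192 mg/L.
Mass balance: 0.0192·38.07 = 1.273·Cₑ + 36.8·0.0026.
Cₑ = (0.731 − 0.09568) / 1.273 = 0.499 mg/L.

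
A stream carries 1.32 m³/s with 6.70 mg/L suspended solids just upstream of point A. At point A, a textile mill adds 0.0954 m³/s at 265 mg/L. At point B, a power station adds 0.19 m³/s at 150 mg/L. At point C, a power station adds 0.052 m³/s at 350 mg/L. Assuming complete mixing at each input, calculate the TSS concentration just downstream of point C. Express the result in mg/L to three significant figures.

After input A: C = (1.32·6.7 + 0.0954·265) / 1.415 = 24.11 mg/L.
After input B: C = (1.415·24.11 + 0.19·150) / 1.605 = 39.01 mg/L.
After input C: C = (1.605·39.01 + 0.052·350) / 1.657 = 48.77 mg/L.

48.8 mg/L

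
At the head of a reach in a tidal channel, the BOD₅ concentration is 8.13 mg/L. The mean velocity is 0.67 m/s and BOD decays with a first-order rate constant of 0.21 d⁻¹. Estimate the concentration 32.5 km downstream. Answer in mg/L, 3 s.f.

7.23 mg/L

Travel time t = 32.5 km / 0.67 m/s = 3.25e+04/0.67 = 4.851e+04 s = 0.5614 d.
First-order decay: C = 8.13·exp(−0.21·0.5614) = 8.13·0.8888 = 7.226 mg/L.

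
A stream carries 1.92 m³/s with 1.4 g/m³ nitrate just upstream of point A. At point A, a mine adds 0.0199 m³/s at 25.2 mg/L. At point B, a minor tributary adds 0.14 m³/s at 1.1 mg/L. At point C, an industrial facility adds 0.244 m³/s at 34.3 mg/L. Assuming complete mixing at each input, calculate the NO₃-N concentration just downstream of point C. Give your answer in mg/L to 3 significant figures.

5.04 mg/L

After input A: C = (1.92·1.4 + 0.0199·25.2) / 1.94 = 1.644 mg/L.
After input B: C = (1.94·1.644 + 0.14·1.1) / 2.08 = 1.608 mg/L.
After input C: C = (2.08·1.608 + 0.244·34.3) / 2.324 = 5.04 mg/L.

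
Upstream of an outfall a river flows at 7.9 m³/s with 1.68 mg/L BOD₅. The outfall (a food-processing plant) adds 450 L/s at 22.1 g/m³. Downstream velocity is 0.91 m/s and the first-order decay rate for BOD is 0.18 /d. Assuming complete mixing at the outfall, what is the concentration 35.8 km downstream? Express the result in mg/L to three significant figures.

450 L/s = 0.45 m³/s.
After complete mixing, C₀ = (0.45·22.1 + 7.9·1.68) / 8.35 = 2.78 mg/L.
Travel time t = 3.58e+04 m / 0.91 m/s = 3.934e+04 s = 0.4553 d.
C = 2.78·exp(−0.18·0.4553) = 2.78·0.9213 = 2.562 mg/L.

2.56 mg/L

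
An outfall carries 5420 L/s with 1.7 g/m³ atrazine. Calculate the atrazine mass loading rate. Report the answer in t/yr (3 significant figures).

291 t/yr

5420 L/s = 5.42 m³/s.
Mass flux = Q·C = 5.42 m³/s × 1.7 g/m³ = 9.214 g/s.
= 9.214 g/s × 31.56 = 290.8 t/yr.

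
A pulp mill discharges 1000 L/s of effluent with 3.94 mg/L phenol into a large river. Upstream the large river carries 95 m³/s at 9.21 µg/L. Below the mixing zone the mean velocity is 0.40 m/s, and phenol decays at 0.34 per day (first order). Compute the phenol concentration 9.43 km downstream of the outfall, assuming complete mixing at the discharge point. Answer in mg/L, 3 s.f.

1000 L/s = 1 m³/s.
9.21 µg/L = 0.00921 mg/L.
After complete mixing, C₀ = (1·3.94 + 95·0.00921) / 96 = 0.05016 mg/L.
Travel time t = 9430 m / 0.40 m/s = 2.358e+04 s = 0.2729 d.
C = 0.05016·exp(−0.34·0.2729) = 0.05016·0.9114 = 0.04571 mg/L.

0.0457 mg/L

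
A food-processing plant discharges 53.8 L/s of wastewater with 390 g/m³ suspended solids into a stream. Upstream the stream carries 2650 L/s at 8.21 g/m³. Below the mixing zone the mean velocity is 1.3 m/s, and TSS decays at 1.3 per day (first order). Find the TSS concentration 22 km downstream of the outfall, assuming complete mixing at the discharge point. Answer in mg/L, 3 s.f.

53.8 L/s = 0.0538 m³/s.
2650 L/s = 2.65 m³/s.
After complete mixing, C₀ = (0.0538·390 + 2.65·8.21) / 2.704 = 15.81 mg/L.
Travel time t = 2.2e+04 m / 1.3 m/s = 1.692e+04 s = 0.1959 d.
C = 15.81·exp(−1.3·0.1959) = 15.81·0.7752 = 12.25 mg/L.

12.3 mg/L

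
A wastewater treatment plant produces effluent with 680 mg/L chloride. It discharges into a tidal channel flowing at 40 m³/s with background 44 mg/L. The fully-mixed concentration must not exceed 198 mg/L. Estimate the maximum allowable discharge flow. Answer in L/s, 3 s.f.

12800 L/s

Mass balance at complete mixing: C_std·(Q_w + Q_r) = Q_w·C_e + Q_r·C_b.
Rearranging, Q_w = Q_r·(C_std − C_b)/(C_e − C_std) = 40·(198 − 44) / (680 − 198) = 12.78 m³/s.
= 1.278e+04 L/s.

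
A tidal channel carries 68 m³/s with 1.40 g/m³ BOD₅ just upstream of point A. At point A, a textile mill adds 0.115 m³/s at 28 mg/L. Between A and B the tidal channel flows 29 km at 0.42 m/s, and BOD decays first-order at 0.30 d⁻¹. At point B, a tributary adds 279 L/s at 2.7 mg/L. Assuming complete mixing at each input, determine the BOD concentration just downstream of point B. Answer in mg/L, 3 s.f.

After input A: C = (68·1.4 + 0.115·28) / 68.11 = 1.445 mg/L.
Over the 29 km reach to input B (t = 6.905e+04 s = 0.7992 d), decay gives C = 1.445·exp(−0.30·0.7992) = 1.137 mg/L.
279 L/s = 0.279 m³/s.
After input B: C = (68.11·1.137 + 0.279·2.7) / 68.39 = 1.143 mg/L.

1.14 mg/L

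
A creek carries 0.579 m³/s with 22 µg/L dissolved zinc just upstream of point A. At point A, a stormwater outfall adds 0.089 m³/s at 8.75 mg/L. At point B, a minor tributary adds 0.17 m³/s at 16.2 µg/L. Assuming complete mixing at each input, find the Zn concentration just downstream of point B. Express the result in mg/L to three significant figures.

22 µg/L = 0.022 mg/L.
After input A: C = (0.579·0.022 + 0.089·8.75) / 0.668 = 1.185 mg/L.
16.2 µg/L = 0.0162 mg/L.
After input B: C = (0.668·1.185 + 0.17·0.0162) / 0.838 = 0.9478 mg/L.

0.948 mg/L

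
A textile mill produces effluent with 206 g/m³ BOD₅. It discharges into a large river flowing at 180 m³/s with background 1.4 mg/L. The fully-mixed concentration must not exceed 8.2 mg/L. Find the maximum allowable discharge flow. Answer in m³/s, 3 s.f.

Mass balance at complete mixing: C_std·(Q_w + Q_r) = Q_w·C_e + Q_r·C_b.
Rearranging, Q_w = Q_r·(C_std − C_b)/(C_e − C_std) = 180·(8.2 − 1.4) / (206 − 8.2) = 6.188 m³/s.

6.19 m³/s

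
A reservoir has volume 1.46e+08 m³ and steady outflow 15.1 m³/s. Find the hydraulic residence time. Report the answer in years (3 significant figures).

0.306 yr

Q = 15.1 m³/s × 3.156e+07 s/yr = 4.765e+08 m³/yr.
Hydraulic residence time τ = V/Q = 1.46e+08/4.765e+08 = 0.3064 yr.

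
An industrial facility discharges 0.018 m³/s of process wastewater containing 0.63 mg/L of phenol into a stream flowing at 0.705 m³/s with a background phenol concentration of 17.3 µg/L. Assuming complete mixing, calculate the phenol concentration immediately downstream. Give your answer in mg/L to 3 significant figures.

0.0326 mg/L

17.3 µg/L = 0.0173 mg/L.
Flow-weighted mixing gives C = (0.018·0.63 + 0.705·0.0173) / (0.018 + 0.705) = 0.02354/0.723 = 0.03255 mg/L.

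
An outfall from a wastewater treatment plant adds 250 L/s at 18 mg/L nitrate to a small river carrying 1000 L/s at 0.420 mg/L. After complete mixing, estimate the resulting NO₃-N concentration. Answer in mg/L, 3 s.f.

3.94 mg/L

250 L/s = 0.25 m³/s.
1000 L/s = 1 m³/s.
Flow-weighted mixing gives C = (0.25·18 + 1·0.42) / (0.25 + 1) = 4.92/1.25 = 3.936 mg/L.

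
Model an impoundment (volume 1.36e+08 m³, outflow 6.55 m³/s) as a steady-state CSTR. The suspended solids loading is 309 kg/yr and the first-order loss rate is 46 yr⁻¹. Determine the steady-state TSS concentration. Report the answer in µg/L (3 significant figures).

0.0478 µg/L

Outflow Q = 6.55 m³/s × 3.156e+07 s/yr = 2.067e+08 m³/yr.
Steady-state CSTR mass balance: W = Q·C + k·V·C, so C = W/(Q + kV).
Q + kV = 2.067e+08 + 46·1.36e+08 = 6.463e+09 m³/yr.
C = 309/6.463e+09 = 4.781e-08 kg/m³ = 4.781e-05 mg/L = 0.04781 µg/L.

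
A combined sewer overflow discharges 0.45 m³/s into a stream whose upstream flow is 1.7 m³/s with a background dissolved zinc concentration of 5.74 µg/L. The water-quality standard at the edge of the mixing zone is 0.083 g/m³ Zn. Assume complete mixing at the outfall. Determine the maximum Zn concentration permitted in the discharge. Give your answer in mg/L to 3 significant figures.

0.375 mg/L

5.74 µg/L = 0.00574 mg/L.
Mass balance: 0.083·2.15 = 0.45·Cₑ + 1.7·0.00574.
Cₑ = (0.1784 − 0.009758) / 0.45 = 0.3749 mg/L.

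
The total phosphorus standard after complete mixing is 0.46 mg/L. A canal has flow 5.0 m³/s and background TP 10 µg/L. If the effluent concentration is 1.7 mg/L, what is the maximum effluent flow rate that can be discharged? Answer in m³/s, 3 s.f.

1.81 m³/s

10 µg/L = 0.01 mg/L.
Mass balance at complete mixing: C_std·(Q_w + Q_r) = Q_w·C_e + Q_r·C_b.
Rearranging, Q_w = Q_r·(C_std − C_b)/(C_e − C_std) = 5.0·(0.46 − 0.01) / (1.7 − 0.46) = 1.815 m³/s.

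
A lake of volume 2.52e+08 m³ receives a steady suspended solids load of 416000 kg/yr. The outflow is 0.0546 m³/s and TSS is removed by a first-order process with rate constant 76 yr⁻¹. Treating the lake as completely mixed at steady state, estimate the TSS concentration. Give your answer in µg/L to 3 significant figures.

Outflow Q = 0.0546 m³/s × 3.156e+07 s/yr = 1.723e+06 m³/yr.
Steady-state CSTR mass balance: W = Q·C + k·V·C, so C = W/(Q + kV).
Q + kV = 1.723e+06 + 76·2.52e+08 = 1.915e+10 m³/yr.
C = 416000/1.915e+10 = 2.172e-05 kg/m³ = 0.02172 mg/L = 21.72 µg/L.

21.7 µg/L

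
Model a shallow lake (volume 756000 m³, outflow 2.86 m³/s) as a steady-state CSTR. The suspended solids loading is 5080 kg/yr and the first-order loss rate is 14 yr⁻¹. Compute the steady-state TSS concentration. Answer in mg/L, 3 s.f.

0.0504 mg/L

Outflow Q = 2.86 m³/s × 3.156e+07 s/yr = 9.025e+07 m³/yr.
Steady-state CSTR mass balance: W = Q·C + k·V·C, so C = W/(Q + kV).
Q + kV = 9.025e+07 + 14·756000 = 1.008e+08 m³/yr.
C = 5080/1.008e+08 = 5.038e-05 kg/m³ = 0.05038 mg/L.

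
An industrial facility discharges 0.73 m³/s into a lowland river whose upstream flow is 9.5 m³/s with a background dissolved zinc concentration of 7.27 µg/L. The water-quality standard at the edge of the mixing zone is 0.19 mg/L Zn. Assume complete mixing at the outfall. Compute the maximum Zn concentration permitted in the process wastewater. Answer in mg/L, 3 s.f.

2.57 mg/L

7.27 µg/L = 0.00727 mg/L.
Mass balance: 0.19·10.23 = 0.73·Cₑ + 9.5·0.00727.
Cₑ = (1.944 − 0.06907) / 0.73 = 2.568 mg/L.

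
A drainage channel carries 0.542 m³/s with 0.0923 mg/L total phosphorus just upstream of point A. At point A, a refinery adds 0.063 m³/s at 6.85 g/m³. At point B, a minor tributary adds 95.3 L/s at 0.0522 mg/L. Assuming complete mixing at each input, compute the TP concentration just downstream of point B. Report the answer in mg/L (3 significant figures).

0.695 mg/L

After input A: C = (0.542·0.0923 + 0.063·6.85) / 0.605 = 0.796 mg/L.
95.3 L/s = 0.0953 m³/s.
After input B: C = (0.605·0.796 + 0.0953·0.0522) / 0.7003 = 0.6948 mg/L.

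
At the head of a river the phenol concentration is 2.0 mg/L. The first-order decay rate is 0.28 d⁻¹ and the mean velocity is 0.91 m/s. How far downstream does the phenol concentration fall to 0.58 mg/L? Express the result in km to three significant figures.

348 km

From C = C₀·e^(−kt), t = ln(C₀/C)/k = ln(2.0/0.58)/0.28 = 1.238/0.28 = 4.421 d.
Distance = v·t = 0.91 m/s × 3.82e+05 s = 3.476e+05 m = 347.6 km.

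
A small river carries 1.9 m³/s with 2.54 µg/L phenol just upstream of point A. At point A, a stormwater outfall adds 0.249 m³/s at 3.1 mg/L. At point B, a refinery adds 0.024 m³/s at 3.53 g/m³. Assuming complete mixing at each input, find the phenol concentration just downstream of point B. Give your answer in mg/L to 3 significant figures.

2.54 µg/L = 0.00254 mg/L.
After input A: C = (1.9·0.00254 + 0.249·3.1) / 2.149 = 0.3614 mg/L.
After input B: C = (2.149·0.3614 + 0.024·3.53) / 2.173 = 0.3964 mg/L.

0.396 mg/L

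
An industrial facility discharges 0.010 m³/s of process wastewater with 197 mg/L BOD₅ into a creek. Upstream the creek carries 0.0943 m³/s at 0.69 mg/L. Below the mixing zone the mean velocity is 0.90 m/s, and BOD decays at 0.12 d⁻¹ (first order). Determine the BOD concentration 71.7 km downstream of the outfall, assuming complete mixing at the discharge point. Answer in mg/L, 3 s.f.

17.5 mg/L

After complete mixing, C₀ = (0.01·197 + 0.0943·0.69) / 0.1043 = 19.51 mg/L.
Travel time t = 7.17e+04 m / 0.90 m/s = 7.967e+04 s = 0.9221 d.
C = 19.51·exp(−0.12·0.9221) = 19.51·0.8953 = 17.47 mg/L.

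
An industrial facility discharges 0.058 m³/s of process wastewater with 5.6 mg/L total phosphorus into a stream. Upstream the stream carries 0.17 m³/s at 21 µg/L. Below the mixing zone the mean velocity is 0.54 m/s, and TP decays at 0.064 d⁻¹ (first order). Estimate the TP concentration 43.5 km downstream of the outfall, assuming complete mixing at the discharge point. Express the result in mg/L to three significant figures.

1.36 mg/L

21 µg/L = 0.021 mg/L.
After complete mixing, C₀ = (0.058·5.6 + 0.17·0.021) / 0.228 = 1.44 mg/L.
Travel time t = 4.35e+04 m / 0.54 m/s = 8.056e+04 s = 0.9324 d.
C = 1.44·exp(−0.064·0.9324) = 1.44·0.9421 = 1.357 mg/L.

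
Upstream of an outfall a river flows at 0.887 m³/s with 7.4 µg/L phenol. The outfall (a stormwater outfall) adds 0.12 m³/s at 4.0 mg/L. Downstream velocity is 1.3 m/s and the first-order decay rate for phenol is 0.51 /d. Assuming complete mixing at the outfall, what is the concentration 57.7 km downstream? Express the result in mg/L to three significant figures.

0.372 mg/L

7.4 µg/L = 0.0074 mg/L.
After complete mixing, C₀ = (0.12·4 + 0.887·0.0074) / 1.007 = 0.4832 mg/L.
Travel time t = 5.77e+04 m / 1.3 m/s = 4.438e+04 s = 0.5137 d.
C = 0.4832·exp(−0.51·0.5137) = 0.4832·0.7695 = 0.3718 mg/L.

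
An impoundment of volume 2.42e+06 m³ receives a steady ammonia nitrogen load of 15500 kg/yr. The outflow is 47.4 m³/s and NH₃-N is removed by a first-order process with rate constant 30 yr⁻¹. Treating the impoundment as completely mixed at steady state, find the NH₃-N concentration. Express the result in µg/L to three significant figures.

9.88 µg/L

Outflow Q = 47.4 m³/s × 3.156e+07 s/yr = 1.496e+09 m³/yr.
Steady-state CSTR mass balance: W = Q·C + k·V·C, so C = W/(Q + kV).
Q + kV = 1.496e+09 + 30·2.42e+06 = 1.568e+09 m³/yr.
C = 15500/1.568e+09 = 9.882e-06 kg/m³ = 0.009882 mg/L = 9.882 µg/L.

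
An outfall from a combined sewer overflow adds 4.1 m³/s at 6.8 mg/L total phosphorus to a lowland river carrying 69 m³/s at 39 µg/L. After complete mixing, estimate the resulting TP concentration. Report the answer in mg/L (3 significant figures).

0.418 mg/L

39 µg/L = 0.039 mg/L.
Conservation of mass across the mixing zone: C = (4.1·6.8 + 69·0.039) / (4.1 + 69) = 30.57/73.1 = 0.4182 mg/L.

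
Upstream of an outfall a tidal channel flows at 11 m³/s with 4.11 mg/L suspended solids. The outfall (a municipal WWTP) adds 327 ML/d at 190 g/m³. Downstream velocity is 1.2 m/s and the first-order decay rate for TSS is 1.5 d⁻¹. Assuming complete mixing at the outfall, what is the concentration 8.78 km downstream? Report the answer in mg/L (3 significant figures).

327 ML/d = 3.785 m³/s.
After complete mixing, C₀ = (3.785·190 + 11·4.11) / 14.78 = 51.7 mg/L.
Travel time t = 8780 m / 1.2 m/s = 7317 s = 0.08468 d.
C = 51.7·exp(−1.5·0.08468) = 51.7·0.8807 = 45.53 mg/L.

45.5 mg/L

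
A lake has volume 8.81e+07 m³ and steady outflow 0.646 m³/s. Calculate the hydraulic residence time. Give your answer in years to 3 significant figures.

Q = 0.646 m³/s × 3.156e+07 s/yr = 2.039e+07 m³/yr.
Hydraulic residence time τ = V/Q = 8.81e+07/2.039e+07 = 4.322 yr.

4.32 yr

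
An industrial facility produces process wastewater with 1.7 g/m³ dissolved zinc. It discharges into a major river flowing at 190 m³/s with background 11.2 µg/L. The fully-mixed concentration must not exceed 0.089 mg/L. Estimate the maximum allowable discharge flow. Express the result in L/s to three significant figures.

9180 L/s

11.2 µg/L = 0.0112 mg/L.
Mass balance at complete mixing: C_std·(Q_w + Q_r) = Q_w·C_e + Q_r·C_b.
Rearranging, Q_w = Q_r·(C_std − C_b)/(C_e − C_std) = 190·(0.089 − 0.0112) / (1.7 − 0.089) = 9.176 m³/s.
= 9176 L/s.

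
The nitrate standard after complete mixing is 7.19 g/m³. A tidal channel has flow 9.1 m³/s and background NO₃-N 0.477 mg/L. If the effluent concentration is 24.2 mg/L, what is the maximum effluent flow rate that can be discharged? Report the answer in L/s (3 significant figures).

Mass balance at complete mixing: C_std·(Q_w + Q_r) = Q_w·C_e + Q_r·C_b.
Rearranging, Q_w = Q_r·(C_std − C_b)/(C_e − C_std) = 9.1·(7.19 − 0.477) / (24.2 − 7.19) = 3.591 m³/s.
= 3591 L/s.

3590 L/s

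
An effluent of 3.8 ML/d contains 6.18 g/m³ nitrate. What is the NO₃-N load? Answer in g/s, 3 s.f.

0.272 g/s

3.8 ML/d = 0.04398 m³/s.
Mass flux = Q·C = 0.04398 m³/s × 6.18 g/m³ = 0.2718 g/s.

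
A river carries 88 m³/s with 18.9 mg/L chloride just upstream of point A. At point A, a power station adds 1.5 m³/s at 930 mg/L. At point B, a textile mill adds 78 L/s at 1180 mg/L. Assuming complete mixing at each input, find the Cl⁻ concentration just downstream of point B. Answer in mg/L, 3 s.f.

After input A: C = (88·18.9 + 1.5·930) / 89.5 = 34.17 mg/L.
78 L/s = 0.078 m³/s.
After input B: C = (89.5·34.17 + 0.078·1180) / 89.58 = 35.17 mg/L.

35.2 mg/L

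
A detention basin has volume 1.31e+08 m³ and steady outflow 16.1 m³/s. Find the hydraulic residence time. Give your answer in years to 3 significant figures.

Q = 16.1 m³/s × 3.156e+07 s/yr = 5.081e+08 m³/yr.
Hydraulic residence time τ = V/Q = 1.31e+08/5.081e+08 = 0.2578 yr.

0.258 yr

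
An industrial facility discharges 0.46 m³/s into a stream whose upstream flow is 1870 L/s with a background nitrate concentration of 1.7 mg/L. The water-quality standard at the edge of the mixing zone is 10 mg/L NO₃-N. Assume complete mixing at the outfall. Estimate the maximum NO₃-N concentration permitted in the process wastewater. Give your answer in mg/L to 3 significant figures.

1870 L/s = 1.87 m³/s.
Mass balance: 10·2.33 = 0.46·Cₑ + 1.87·1.7.
Cₑ = (23.3 − 3.179) / 0.46 = 43.74 mg/L.

43.7 mg/L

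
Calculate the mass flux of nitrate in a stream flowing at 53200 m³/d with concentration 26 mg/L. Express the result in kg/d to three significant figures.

53200 m³/d = 0.6157 m³/s.
Mass flux = Q·C = 0.6157 m³/s × 26 g/m³ = 16.01 g/s.
= 16.01 g/s × 86.4 = 1383 kg/d.

1380 kg/d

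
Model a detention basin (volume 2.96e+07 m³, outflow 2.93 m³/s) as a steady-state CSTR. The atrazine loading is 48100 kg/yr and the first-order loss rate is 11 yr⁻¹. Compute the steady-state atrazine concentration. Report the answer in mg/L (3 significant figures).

0.115 mg/L

Outflow Q = 2.93 m³/s × 3.156e+07 s/yr = 9.246e+07 m³/yr.
Steady-state CSTR mass balance: W = Q·C + k·V·C, so C = W/(Q + kV).
Q + kV = 9.246e+07 + 11·2.96e+07 = 4.181e+08 m³/yr.
C = 48100/4.181e+08 = 0.0001151 kg/m³ = 0.1151 mg/L.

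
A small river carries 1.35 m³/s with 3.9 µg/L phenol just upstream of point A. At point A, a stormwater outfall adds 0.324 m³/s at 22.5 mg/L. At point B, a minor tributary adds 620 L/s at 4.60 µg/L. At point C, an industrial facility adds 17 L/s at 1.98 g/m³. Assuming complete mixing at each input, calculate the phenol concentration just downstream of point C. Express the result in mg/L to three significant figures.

3.17 mg/L

3.9 µg/L = 0.0039 mg/L.
After input A: C = (1.35·0.0039 + 0.324·22.5) / 1.674 = 4.358 mg/L.
620 L/s = 0.62 m³/s.
4.60 µg/L = 0.0046 mg/L.
After input B: C = (1.674·4.358 + 0.62·0.0046) / 2.294 = 3.181 mg/L.
17 L/s = 0.017 m³/s.
After input C: C = (2.294·3.181 + 0.017·1.98) / 2.311 = 3.173 mg/L.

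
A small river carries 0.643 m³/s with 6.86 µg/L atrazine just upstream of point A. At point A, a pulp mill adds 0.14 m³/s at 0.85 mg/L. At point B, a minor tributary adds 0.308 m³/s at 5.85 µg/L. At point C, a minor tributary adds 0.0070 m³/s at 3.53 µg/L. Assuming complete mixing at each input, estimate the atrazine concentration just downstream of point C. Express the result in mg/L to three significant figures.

6.86 µg/L = 0.00686 mg/L.
After input A: C = (0.643·0.00686 + 0.14·0.85) / 0.783 = 0.1576 mg/L.
5.85 µg/L = 0.00585 mg/L.
After input B: C = (0.783·0.1576 + 0.308·0.00585) / 1.091 = 0.1148 mg/L.
3.53 µg/L = 0.00353 mg/L.
After input C: C = (1.091·0.1148 + 0.007·0.00353) / 1.098 = 0.1141 mg/L.

0.114 mg/L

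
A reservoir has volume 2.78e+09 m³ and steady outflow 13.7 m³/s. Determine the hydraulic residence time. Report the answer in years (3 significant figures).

6.43 yr

Q = 13.7 m³/s × 3.156e+07 s/yr = 4.323e+08 m³/yr.
Hydraulic residence time τ = V/Q = 2.78e+09/4.323e+08 = 6.43 yr.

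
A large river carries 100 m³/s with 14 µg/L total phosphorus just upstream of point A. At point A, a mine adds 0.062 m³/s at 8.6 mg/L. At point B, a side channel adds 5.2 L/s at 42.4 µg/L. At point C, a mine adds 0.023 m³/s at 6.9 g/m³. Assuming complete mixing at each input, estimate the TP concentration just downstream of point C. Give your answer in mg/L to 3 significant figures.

14 µg/L = 0.014 mg/L.
After input A: C = (100·0.014 + 0.062·8.6) / 100.1 = 0.01932 mg/L.
5.2 L/s = 0.0052 m³/s.
42.4 µg/L = 0.0424 mg/L.
After input B: C = (100.1·0.01932 + 0.0052·0.0424) / 100.1 = 0.01932 mg/L.
After input C: C = (100.1·0.01932 + 0.023·6.9) / 100.1 = 0.0209 mg/L.

0.0209 mg/L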